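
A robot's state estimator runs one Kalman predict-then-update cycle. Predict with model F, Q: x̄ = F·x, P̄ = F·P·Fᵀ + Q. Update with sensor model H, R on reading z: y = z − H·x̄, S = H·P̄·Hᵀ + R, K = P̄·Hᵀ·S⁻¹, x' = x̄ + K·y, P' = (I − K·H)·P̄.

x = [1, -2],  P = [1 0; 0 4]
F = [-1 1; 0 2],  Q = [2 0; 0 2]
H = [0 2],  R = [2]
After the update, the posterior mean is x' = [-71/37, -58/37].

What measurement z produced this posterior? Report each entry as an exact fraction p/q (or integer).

z = [-3]

x̄ = F·x = [-3, -4]
P̄ = F·P·Fᵀ + Q = [7 8; 8 18]
S = H·P̄·Hᵀ + R = [74]
K = P̄·Hᵀ·S⁻¹ = [8/37; 18/37]
x' − x̄ = [40/37, 90/37] = K·y
y = (KᵀK)⁻¹·Kᵀ·(x' − x̄) = [5]
z = y + H·x̄ = [5] + [-8] = [-3]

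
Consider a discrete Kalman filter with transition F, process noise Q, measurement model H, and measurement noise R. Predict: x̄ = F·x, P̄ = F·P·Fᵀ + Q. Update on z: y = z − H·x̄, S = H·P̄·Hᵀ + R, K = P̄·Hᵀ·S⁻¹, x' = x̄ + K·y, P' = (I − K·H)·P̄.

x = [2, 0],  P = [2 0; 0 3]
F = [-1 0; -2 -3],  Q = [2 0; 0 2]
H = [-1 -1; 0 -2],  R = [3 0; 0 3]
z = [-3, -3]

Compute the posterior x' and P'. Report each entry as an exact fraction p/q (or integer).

x̄ = F·x = [-2, -4]
P̄ = F·P·Fᵀ + Q = [4 4; 4 37]
y = z − H·x̄ = [-9, -11]
S = H·P̄·Hᵀ + R = [52 82; 82 151]
K = P̄·Hᵀ·S⁻¹ = [-23/47 10/47; -41/376 -81/188]
x' = x̄ + K·y = [3/47, 647/376]
P' = (I − K·H)·P̄ = [84/47 -15/47; -15/47 243/376]

x' = [3/47, 647/376]
P' = [84/47 -15/47; -15/47 243/376]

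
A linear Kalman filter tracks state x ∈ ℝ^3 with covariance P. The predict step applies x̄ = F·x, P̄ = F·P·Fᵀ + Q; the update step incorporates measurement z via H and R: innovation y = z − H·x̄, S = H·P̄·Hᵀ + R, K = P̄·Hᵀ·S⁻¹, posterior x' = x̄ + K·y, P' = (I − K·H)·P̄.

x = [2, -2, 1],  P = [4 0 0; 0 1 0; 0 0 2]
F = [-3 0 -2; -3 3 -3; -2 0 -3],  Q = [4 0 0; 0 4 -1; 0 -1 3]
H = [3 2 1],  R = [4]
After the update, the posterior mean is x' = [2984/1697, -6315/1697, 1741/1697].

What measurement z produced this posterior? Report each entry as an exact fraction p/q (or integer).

x̄ = F·x = [-8, -15, -7]
P̄ = F·P·Fᵀ + Q = [48 48 36; 48 67 41; 36 41 37]
S = H·P̄·Hᵀ + R = [1697]
K = P̄·Hᵀ·S⁻¹ = [276/1697; 319/1697; 227/1697]
x' − x̄ = [16560/1697, 19140/1697, 13620/1697] = K·y
y = (KᵀK)⁻¹·Kᵀ·(x' − x̄) = [60]
z = y + H·x̄ = [60] + [-61] = [-1]

z = [-1]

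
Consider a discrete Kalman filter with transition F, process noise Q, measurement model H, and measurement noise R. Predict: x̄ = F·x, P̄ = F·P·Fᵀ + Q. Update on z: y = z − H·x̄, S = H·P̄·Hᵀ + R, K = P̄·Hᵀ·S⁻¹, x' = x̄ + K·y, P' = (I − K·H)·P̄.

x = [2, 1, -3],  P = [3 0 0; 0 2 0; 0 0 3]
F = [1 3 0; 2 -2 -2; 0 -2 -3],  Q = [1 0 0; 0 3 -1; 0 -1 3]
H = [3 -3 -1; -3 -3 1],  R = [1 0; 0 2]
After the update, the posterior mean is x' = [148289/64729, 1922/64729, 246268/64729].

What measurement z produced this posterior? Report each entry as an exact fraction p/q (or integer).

x̄ = F·x = [5, 8, 7]
P̄ = F·P·Fᵀ + Q = [22 -6 -12; -6 35 25; -12 25 38]
S = H·P̄·Hᵀ + R = [882 7; 7 367]
K = P̄·Hᵀ·S⁻¹ = [35652/323645 -7656/46235; -53882/323645 -7664/46235; -54676/323645 23/46235]
x' − x̄ = [-175356/64729, -515910/64729, -206835/64729] = K·y
y = (KᵀK)⁻¹·Kᵀ·(x' − x̄) = [19, 29]
z = y + H·x̄ = [19, 29] + [-16, -32] = [3, -3]

z = [3, -3]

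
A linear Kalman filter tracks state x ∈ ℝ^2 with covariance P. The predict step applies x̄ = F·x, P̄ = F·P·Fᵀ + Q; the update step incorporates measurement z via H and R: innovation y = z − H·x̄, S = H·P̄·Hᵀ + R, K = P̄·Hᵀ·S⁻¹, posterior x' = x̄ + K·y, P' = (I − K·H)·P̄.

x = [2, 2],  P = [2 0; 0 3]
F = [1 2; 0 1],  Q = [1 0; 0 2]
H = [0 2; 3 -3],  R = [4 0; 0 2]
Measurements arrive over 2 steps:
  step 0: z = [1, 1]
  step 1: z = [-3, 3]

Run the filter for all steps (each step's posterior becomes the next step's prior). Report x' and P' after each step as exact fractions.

step 0: x' = [321/290, 197/290], P' = [153/145 121/145; 121/145 361/435]
step 1: x' = [11523/101162, -92895/101162], P' = [95789/101162 74341/101162; 74341/101162 74633/101162]

step 0: x̄ = F·x = [6, 2]
step 0: P̄ = F·P·Fᵀ + Q = [15 6; 6 5]
step 0: y = z − H·x̄ = [-3, -11]
step 0: S = H·P̄·Hᵀ + R = [24 6; 6 74]
step 0: K = P̄·Hᵀ·S⁻¹ = [121/290 48/145; 361/870 1/145]
step 0: x' = x̄ + K·y = [321/290, 197/290]
step 0: P' = (I − K·H)·P̄ = [153/145 121/145; 121/145 361/435]
step 1: x̄ = F·x = [143/58, 197/290]
step 1: P̄ = F·P·Fᵀ + Q = [758/87 217/87; 217/87 1231/435]
step 1: y = z − H·x̄ = [-632/145, -342/145]
step 1: S = H·P̄·Hᵀ + R = [6664/435 -292/145; -292/145 8843/145]
step 1: K = P̄·Hᵀ·S⁻¹ = [74341/202324 16086/50581; 74633/202324 -219/50581]
step 1: x' = x̄ + K·y = [11523/101162, -92895/101162]
step 1: P' = (I − K·H)·P̄ = [95789/101162 74341/101162; 74341/101162 74633/101162]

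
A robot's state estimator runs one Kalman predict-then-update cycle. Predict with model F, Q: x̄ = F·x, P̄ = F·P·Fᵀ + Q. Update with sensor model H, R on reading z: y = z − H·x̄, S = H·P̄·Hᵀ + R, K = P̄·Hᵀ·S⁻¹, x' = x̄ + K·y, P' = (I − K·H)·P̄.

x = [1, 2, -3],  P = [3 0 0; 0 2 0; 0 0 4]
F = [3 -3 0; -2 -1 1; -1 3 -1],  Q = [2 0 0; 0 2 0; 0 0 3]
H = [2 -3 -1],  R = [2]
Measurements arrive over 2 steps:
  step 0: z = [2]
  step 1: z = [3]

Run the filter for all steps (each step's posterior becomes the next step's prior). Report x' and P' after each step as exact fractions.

step 0: x' = [-2663/626, -1991/313, 2679/313], P' = [4773/626 2524/313 -2956/313; 2524/313 3060/313 -4052/313; -2956/313 -4052/313 6314/313]
step 1: x' = [2592113/422315, 2833444/422315, -4536409/422315], P' = [5676821/422315 7090228/422315 -9912888/422315; 7090228/422315 9501924/422315 -13946264/422315; -9912888/422315 -13946264/422315 21726294/422315]

step 0: x̄ = F·x = [-3, -7, 8]
step 0: P̄ = F·P·Fᵀ + Q = [47 -12 -27; -12 20 -4; -27 -4 28]
step 0: y = z − H·x̄ = [-5]
step 0: S = H·P̄·Hᵀ + R = [626]
step 0: K = P̄·Hᵀ·S⁻¹ = [157/626; -40/313; -35/313]
step 0: x' = x̄ + K·y = [-2663/626, -1991/313, 2679/313]
step 0: P' = (I − K·H)·P̄ = [4773/626 2524/313 -2956/313; 2524/313 3060/313 -4052/313; -2956/313 -4052/313 6314/313]
step 1: x̄ = F·x = [3957/626, 7333/313, -14641/626]
step 1: P̄ = F·P·Fᵀ + Q = [8425/626 5721/313 -15399/626; 5721/313 49570/313 -42505/313; -15399/626 -42505/313 80871/626]
step 1: y = z − H·x̄ = [23321/626]
step 1: S = H·P̄·Hᵀ + R = [422315/626]
step 1: K = P̄·Hᵀ·S⁻¹ = [-2077/422315; -189526/422315; 143361/422315]
step 1: x' = x̄ + K·y = [2592113/422315, 2833444/422315, -4536409/422315]
step 1: P' = (I − K·H)·P̄ = [5676821/422315 7090228/422315 -9912888/422315; 7090228/422315 9501924/422315 -13946264/422315; -9912888/422315 -13946264/422315 21726294/422315]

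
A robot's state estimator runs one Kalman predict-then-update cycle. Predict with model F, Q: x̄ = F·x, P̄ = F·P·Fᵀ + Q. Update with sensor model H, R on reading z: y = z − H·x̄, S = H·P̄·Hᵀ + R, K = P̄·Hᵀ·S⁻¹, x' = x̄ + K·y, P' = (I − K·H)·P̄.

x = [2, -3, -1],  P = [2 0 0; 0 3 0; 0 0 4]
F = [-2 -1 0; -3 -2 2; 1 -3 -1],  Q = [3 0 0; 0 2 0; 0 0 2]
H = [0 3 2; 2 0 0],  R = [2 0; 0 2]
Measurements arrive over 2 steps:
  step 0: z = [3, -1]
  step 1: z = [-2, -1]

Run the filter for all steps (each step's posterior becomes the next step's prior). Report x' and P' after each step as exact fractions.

step 0: x̄ = F·x = [-1, -2, 12]
step 0: P̄ = F·P·Fᵀ + Q = [14 18 5; 18 48 4; 5 4 35]
step 0: y = z − H·x̄ = [-15, 1]
step 0: S = H·P̄·Hᵀ + R = [622 128; 128 58]
step 0: K = P̄·Hᵀ·S⁻¹ = [32/4923 2306/4923; 1052/4923 734/4923; 869/4923 -1069/4923]
step 0: x' = x̄ + K·y = [-3097/4923, -24892/4923, 44972/4923]
step 0: P' = (I − K·H)·P̄ = [2306/4923 734/4923 -1069/4923; 734/4923 49976/4923 -73912/4923; -1069/4923 -73912/4923 111737/4923]
step 1: x̄ = F·x = [3454/547, 49673/1641, 8869/1641]
step 1: P̄ = F·P·Fᵀ + Q = [8545/547 30114/547 8104/547; 30114/547 143376/547 40545/547; 8104/547 40545/547 14215/547]
step 1: y = z − H·x̄ = [-170039/1641, -7455/547]
step 1: S = H·P̄·Hᵀ + R = [1834878/547 213100/547; 213100/547 35274/547]
step 1: K = P̄·Hᵀ·S⁻¹ = [53275/8826269 3954415/8826269; 2375739/8826269 717768/8826269; 1681415/17652538 -1023377/8826269]
step 1: x' = x̄ + K·y = [-11044826/26478807, 33649168/26478807, -50926333/17652538]
step 1: P' = (I − K·H)·P̄ = [3954415/8826269 717768/8826269 -1023377/8826269; 717768/8826269 14122254/8826269 -18807642/8826269; -1023377/8826269 -18807642/8826269 58104341/17652538]

step 0: x' = [-3097/4923, -24892/4923, 44972/4923], P' = [2306/4923 734/4923 -1069/4923; 734/4923 49976/4923 -73912/4923; -1069/4923 -73912/4923 111737/4923]
step 1: x' = [-11044826/26478807, 33649168/26478807, -50926333/17652538], P' = [3954415/8826269 717768/8826269 -1023377/8826269; 717768/8826269 14122254/8826269 -18807642/8826269; -1023377/8826269 -18807642/8826269 58104341/17652538]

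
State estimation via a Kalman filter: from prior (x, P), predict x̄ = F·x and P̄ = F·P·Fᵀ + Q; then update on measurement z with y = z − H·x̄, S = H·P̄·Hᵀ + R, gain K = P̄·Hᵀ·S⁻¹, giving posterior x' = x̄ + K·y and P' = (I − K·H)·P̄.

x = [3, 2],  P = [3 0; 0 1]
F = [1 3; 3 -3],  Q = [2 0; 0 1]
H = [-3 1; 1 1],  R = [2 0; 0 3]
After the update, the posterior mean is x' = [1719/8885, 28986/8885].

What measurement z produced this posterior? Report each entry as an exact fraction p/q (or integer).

x̄ = F·x = [9, 3]
P̄ = F·P·Fᵀ + Q = [14 0; 0 37]
S = H·P̄·Hᵀ + R = [165 -5; -5 54]
K = P̄·Hᵀ·S⁻¹ = [-2198/8885 420/1777; 2183/8885 1258/1777]
x' − x̄ = [-78246/8885, 2331/8885] = K·y
y = (KᵀK)⁻¹·Kᵀ·(x' − x̄) = [27, -9]
z = y + H·x̄ = [27, -9] + [-24, 12] = [3, 3]

z = [3, 3]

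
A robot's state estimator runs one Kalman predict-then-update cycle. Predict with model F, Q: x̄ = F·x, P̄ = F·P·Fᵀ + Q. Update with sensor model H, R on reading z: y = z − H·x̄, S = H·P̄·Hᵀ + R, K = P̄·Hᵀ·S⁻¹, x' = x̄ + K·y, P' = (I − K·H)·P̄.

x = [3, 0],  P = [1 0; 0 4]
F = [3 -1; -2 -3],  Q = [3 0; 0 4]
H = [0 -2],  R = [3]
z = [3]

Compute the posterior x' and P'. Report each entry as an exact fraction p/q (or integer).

x̄ = F·x = [9, -6]
P̄ = F·P·Fᵀ + Q = [16 6; 6 44]
y = z − H·x̄ = [-9]
S = H·P̄·Hᵀ + R = [179]
K = P̄·Hᵀ·S⁻¹ = [-12/179; -88/179]
x' = x̄ + K·y = [1719/179, -282/179]
P' = (I − K·H)·P̄ = [2720/179 18/179; 18/179 132/179]

x' = [1719/179, -282/179]
P' = [2720/179 18/179; 18/179 132/179]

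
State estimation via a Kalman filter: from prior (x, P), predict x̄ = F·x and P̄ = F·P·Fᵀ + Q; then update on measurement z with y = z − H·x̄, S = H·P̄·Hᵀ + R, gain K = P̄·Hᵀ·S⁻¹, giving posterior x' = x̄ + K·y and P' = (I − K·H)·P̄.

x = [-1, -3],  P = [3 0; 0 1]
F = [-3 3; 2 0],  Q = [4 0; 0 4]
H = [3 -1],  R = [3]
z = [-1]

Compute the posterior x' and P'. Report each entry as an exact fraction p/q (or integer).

x' = [-852/487, -2024/487]
P' = [436/487 894/487; 894/487 2892/487]

x̄ = F·x = [-6, -2]
P̄ = F·P·Fᵀ + Q = [40 -18; -18 16]
y = z − H·x̄ = [15]
S = H·P̄·Hᵀ + R = [487]
K = P̄·Hᵀ·S⁻¹ = [138/487; -70/487]
x' = x̄ + K·y = [-852/487, -2024/487]
P' = (I − K·H)·P̄ = [436/487 894/487; 894/487 2892/487]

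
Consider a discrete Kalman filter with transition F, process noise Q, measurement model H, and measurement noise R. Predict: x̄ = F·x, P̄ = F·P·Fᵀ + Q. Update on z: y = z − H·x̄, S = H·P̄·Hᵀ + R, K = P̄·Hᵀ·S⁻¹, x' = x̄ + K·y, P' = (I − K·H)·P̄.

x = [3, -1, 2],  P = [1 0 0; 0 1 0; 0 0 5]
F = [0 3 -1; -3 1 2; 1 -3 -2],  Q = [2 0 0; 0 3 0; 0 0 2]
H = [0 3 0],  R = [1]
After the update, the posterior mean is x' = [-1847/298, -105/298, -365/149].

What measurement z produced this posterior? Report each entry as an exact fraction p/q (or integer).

z = [-1]

x̄ = F·x = [-5, -6, 2]
P̄ = F·P·Fᵀ + Q = [16 -7 1; -7 33 -26; 1 -26 32]
S = H·P̄·Hᵀ + R = [298]
K = P̄·Hᵀ·S⁻¹ = [-21/298; 99/298; -39/149]
x' − x̄ = [-357/298, 1683/298, -663/149] = K·y
y = (KᵀK)⁻¹·Kᵀ·(x' − x̄) = [17]
z = y + H·x̄ = [17] + [-18] = [-1]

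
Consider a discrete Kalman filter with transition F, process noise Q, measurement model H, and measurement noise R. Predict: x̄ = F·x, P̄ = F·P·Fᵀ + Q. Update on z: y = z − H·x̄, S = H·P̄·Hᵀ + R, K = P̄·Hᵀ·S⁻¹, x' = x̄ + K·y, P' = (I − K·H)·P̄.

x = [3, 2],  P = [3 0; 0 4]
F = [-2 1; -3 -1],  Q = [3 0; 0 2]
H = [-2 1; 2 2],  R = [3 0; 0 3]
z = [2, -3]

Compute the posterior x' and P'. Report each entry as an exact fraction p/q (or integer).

x' = [-1469/1387, -3297/5548]
P' = [553/1387 -205/1387; -205/1387 3547/5548]

x̄ = F·x = [-4, -11]
P̄ = F·P·Fᵀ + Q = [19 14; 14 33]
y = z − H·x̄ = [5, 27]
S = H·P̄·Hᵀ + R = [56 -38; -38 323]
K = P̄·Hᵀ·S⁻¹ = [-23/73 232/1387; 91/292 909/2774]
x' = x̄ + K·y = [-1469/1387, -3297/5548]
P' = (I − K·H)·P̄ = [553/1387 -205/1387; -205/1387 3547/5548]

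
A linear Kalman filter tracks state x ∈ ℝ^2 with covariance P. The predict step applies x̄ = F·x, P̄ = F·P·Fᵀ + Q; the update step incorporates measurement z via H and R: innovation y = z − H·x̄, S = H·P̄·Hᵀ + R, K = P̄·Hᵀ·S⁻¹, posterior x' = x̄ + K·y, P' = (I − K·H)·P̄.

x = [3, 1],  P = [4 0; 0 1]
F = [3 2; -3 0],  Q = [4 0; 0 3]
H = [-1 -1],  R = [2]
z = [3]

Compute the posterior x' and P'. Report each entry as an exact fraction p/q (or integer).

x' = [103/13, -132/13]
P' = [508/13 -492/13; -492/13 498/13]

x̄ = F·x = [11, -9]
P̄ = F·P·Fᵀ + Q = [44 -36; -36 39]
y = z − H·x̄ = [5]
S = H·P̄·Hᵀ + R = [13]
K = P̄·Hᵀ·S⁻¹ = [-8/13; -3/13]
x' = x̄ + K·y = [103/13, -132/13]
P' = (I − K·H)·P̄ = [508/13 -492/13; -492/13 498/13]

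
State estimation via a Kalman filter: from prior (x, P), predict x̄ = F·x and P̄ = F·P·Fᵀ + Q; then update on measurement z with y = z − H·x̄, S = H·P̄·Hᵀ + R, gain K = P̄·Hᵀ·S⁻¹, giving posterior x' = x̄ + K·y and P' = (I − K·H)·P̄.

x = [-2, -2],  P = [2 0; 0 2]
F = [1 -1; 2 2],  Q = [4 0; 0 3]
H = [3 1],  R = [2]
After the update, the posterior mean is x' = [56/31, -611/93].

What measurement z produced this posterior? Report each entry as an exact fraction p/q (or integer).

x̄ = F·x = [0, -8]
P̄ = F·P·Fᵀ + Q = [8 0; 0 19]
S = H·P̄·Hᵀ + R = [93]
K = P̄·Hᵀ·S⁻¹ = [8/31; 19/93]
x' − x̄ = [56/31, 133/93] = K·y
y = (KᵀK)⁻¹·Kᵀ·(x' − x̄) = [7]
z = y + H·x̄ = [7] + [-8] = [-1]

z = [-1]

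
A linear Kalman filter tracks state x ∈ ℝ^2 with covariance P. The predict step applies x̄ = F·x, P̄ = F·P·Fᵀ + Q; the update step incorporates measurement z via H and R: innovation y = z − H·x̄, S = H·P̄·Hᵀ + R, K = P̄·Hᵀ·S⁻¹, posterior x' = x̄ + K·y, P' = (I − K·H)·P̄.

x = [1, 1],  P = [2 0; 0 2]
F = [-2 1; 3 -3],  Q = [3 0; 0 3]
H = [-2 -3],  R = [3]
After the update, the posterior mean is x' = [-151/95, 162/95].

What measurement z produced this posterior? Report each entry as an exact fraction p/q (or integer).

z = [-2]

x̄ = F·x = [-1, 0]
P̄ = F·P·Fᵀ + Q = [13 -18; -18 39]
S = H·P̄·Hᵀ + R = [190]
K = P̄·Hᵀ·S⁻¹ = [14/95; -81/190]
x' − x̄ = [-56/95, 162/95] = K·y
y = (KᵀK)⁻¹·Kᵀ·(x' − x̄) = [-4]
z = y + H·x̄ = [-4] + [2] = [-2]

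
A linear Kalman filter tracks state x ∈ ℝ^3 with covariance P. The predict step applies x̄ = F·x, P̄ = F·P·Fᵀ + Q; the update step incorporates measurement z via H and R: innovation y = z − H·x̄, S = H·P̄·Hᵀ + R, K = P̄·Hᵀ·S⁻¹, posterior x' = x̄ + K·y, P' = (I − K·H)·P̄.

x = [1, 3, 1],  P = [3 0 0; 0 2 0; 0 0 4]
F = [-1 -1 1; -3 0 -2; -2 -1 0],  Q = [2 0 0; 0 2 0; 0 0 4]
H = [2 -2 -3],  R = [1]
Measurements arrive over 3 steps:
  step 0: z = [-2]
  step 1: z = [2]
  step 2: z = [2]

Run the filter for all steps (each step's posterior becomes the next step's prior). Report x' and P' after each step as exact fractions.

step 0: x' = [-1413/499, 487/499, -941/499], P' = [5473/499 -69/499 3696/499; -69/499 2291/499 -1526/499; 3696/499 -1526/499 3506/499]
step 1: x' = [-236789/563041, -231133/1126082, -905589/1126082], P' = [8672538/563041 -977156/563041 6434932/563041; -977156/563041 5999567/1126082 -5187437/1126082; 6434932/563041 -5187437/1126082 12088903/1126082]
step 2: x' = [-695493377/3678438217, -2282482071/3678438217, -1390082145/3678438217], P' = [60134180540/3678438217 -7634312066/3678438217 45180161240/3678438217; -7634312066/3678438217 20086382360/3678438217 -18099549462/3678438217; 45180161240/3678438217 -18099549462/3678438217 42341899159/3678438217]

step 0: x̄ = F·x = [-3, -5, -5]
step 0: P̄ = F·P·Fᵀ + Q = [11 1 8; 1 45 18; 8 18 18]
step 0: y = z − H·x̄ = [-21]
step 0: S = H·P̄·Hᵀ + R = [499]
step 0: K = P̄·Hᵀ·S⁻¹ = [-4/499; -142/499; -74/499]
step 0: x' = x̄ + K·y = [-1413/499, 487/499, -941/499]
step 0: P' = (I − K·H)·P̄ = [5473/499 -69/499 3696/499; -69/499 2291/499 -1526/499; 3696/499 -1526/499 3506/499]
step 1: x̄ = F·x = [-15/499, 6121/499, 2339/499]
step 1: P̄ = F·P·Fᵀ + Q = [7790/499 2452/499 7164/499; 2452/499 108631/499 44363/499; 7164/499 44363/499 25903/499]
step 1: y = z − H·x̄ = [20287/499]
step 1: S = H·P̄·Hᵀ + R = [1126082/499]
step 1: K = P̄·Hᵀ·S⁻¹ = [-5408/563041; -345447/1126082; -152107/1126082]
step 1: x' = x̄ + K·y = [-236789/563041, -231133/1126082, -905589/1126082]
step 1: P' = (I − K·H)·P̄ = [8672538/563041 -977156/563041 6434932/563041; -977156/563041 5999567/1126082 -5187437/1126082; 6434932/563041 -5187437/1126082 12088903/1126082]
step 2: x̄ = F·x = [-100439/563041, 1615956/563041, 1178289/1126082]
step 2: P̄ = F·P·Fᵀ + Q = [9206116/563041 -625126/563041 7137246/563041; -625126/563041 180575914/563041 69656051/563041; 7137246/563041 69656051/563041 72066951/1126082]
step 2: y = z − H·x̄ = [12652611/1126082]
step 2: S = H·P̄·Hᵀ + R = [3678438217/1126082]
step 2: K = P̄·Hᵀ·S⁻¹ = [-3498508/3678438217; -1142740466/3678438217; -466276073/3678438217]
step 2: x' = x̄ + K·y = [-695493377/3678438217, -2282482071/3678438217, -1390082145/3678438217]
step 2: P' = (I − K·H)·P̄ = [60134180540/3678438217 -7634312066/3678438217 45180161240/3678438217; -7634312066/3678438217 20086382360/3678438217 -18099549462/3678438217; 45180161240/3678438217 -18099549462/3678438217 42341899159/3678438217]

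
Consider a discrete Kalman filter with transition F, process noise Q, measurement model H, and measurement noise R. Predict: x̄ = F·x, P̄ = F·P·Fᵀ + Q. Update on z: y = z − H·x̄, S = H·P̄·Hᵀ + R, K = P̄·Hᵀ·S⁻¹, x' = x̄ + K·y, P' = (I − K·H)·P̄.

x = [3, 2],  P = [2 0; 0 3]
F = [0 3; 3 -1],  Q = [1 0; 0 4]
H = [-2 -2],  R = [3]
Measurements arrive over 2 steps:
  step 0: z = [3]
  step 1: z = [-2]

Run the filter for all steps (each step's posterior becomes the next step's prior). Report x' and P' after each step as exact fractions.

step 0: x' = [-244/143, 73/143], P' = [2560/143 -2503/143; -2503/143 2551/143]
step 1: x' = [-119643/16121, 133577/16121], P' = [1203042/16121 -1224276/16121; -1224276/16121 1257279/16121]

step 0: x̄ = F·x = [6, 7]
step 0: P̄ = F·P·Fᵀ + Q = [28 -9; -9 25]
step 0: y = z − H·x̄ = [29]
step 0: S = H·P̄·Hᵀ + R = [143]
step 0: K = P̄·Hᵀ·S⁻¹ = [-38/143; -32/143]
step 0: x' = x̄ + K·y = [-244/143, 73/143]
step 0: P' = (I − K·H)·P̄ = [2560/143 -2503/143; -2503/143 2551/143]
step 1: x̄ = F·x = [219/143, -805/143]
step 1: P̄ = F·P·Fᵀ + Q = [23102/143 -30180/143; -30180/143 41181/143]
step 1: y = z − H·x̄ = [-1458/143]
step 1: S = H·P̄·Hᵀ + R = [16121/143]
step 1: K = P̄·Hᵀ·S⁻¹ = [14156/16121; -22002/16121]
step 1: x' = x̄ + K·y = [-119643/16121, 133577/16121]
step 1: P' = (I − K·H)·P̄ = [1203042/16121 -1224276/16121; -1224276/16121 1257279/16121]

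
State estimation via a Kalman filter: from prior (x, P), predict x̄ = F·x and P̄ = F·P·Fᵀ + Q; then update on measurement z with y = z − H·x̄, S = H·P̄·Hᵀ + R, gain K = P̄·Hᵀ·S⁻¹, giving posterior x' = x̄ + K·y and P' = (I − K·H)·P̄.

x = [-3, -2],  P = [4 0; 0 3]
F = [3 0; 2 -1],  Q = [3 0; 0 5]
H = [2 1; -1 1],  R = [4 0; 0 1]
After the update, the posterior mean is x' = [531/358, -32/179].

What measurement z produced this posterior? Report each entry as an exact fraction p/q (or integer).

x̄ = F·x = [-9, -4]
P̄ = F·P·Fᵀ + Q = [39 24; 24 24]
S = H·P̄·Hᵀ + R = [280 -30; -30 16]
K = P̄·Hᵀ·S⁻¹ = [591/1790 -57/179; 288/895 108/179]
x' − x̄ = [3753/358, 684/179] = K·y
y = (KᵀK)⁻¹·Kᵀ·(x' − x̄) = [25, -7]
z = y + H·x̄ = [25, -7] + [-22, 5] = [3, -2]

z = [3, -2]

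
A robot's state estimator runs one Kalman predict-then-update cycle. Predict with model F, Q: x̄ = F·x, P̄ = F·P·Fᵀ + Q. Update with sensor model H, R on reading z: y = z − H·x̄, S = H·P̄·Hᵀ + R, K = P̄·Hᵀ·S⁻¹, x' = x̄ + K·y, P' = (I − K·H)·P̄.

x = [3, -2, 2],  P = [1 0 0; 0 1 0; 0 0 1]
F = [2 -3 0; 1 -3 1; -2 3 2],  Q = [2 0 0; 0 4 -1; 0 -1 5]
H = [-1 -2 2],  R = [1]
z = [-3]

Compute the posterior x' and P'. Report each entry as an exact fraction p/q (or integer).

x' = [1119/340, 873/340, 899/340]
P' = [1131/340 -103/340 431/340; -103/340 1379/340 1297/340; 431/340 1297/340 1551/340]

x̄ = F·x = [12, 11, -8]
P̄ = F·P·Fᵀ + Q = [15 11 -13; 11 15 -10; -13 -10 22]
y = z − H·x̄ = [47]
S = H·P̄·Hᵀ + R = [340]
K = P̄·Hᵀ·S⁻¹ = [-63/340; -61/340; 77/340]
x' = x̄ + K·y = [1119/340, 873/340, 899/340]
P' = (I − K·H)·P̄ = [1131/340 -103/340 431/340; -103/340 1379/340 1297/340; 431/340 1297/340 1551/340]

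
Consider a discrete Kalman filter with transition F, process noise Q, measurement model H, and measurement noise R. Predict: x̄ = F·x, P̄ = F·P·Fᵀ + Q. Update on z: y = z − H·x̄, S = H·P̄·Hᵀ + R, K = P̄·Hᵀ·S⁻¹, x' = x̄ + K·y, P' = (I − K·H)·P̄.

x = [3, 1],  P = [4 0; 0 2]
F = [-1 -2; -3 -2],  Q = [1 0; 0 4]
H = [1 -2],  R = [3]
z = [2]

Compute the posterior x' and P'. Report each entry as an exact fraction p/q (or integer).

x' = [-235/128, -67/32]
P' = [935/128 127/32; 127/32 23/8]

x̄ = F·x = [-5, -11]
P̄ = F·P·Fᵀ + Q = [13 20; 20 48]
y = z − H·x̄ = [-15]
S = H·P̄·Hᵀ + R = [128]
K = P̄·Hᵀ·S⁻¹ = [-27/128; -19/32]
x' = x̄ + K·y = [-235/128, -67/32]
P' = (I − K·H)·P̄ = [935/128 127/32; 127/32 23/8]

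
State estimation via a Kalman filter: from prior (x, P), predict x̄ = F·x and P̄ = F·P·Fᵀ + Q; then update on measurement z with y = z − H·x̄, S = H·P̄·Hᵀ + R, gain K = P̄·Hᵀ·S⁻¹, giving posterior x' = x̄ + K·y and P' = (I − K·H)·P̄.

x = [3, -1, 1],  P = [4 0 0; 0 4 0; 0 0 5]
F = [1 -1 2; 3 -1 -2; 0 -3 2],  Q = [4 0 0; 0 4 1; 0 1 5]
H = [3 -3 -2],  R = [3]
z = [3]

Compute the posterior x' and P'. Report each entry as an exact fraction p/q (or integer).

x̄ = F·x = [6, 8, 5]
P̄ = F·P·Fᵀ + Q = [32 -4 32; -4 64 -7; 32 -7 61]
y = z − H·x̄ = [19]
S = H·P̄·Hᵀ + R = [715]
K = P̄·Hᵀ·S⁻¹ = [4/65; -38/143; -1/143]
x' = x̄ + K·y = [466/65, 422/143, 696/143]
P' = (I − K·H)·P̄ = [1904/65 100/13 420/13; 100/13 1932/143 -1191/143; 420/13 -1191/143 8718/143]

x' = [466/65, 422/143, 696/143]
P' = [1904/65 100/13 420/13; 100/13 1932/143 -1191/143; 420/13 -1191/143 8718/143]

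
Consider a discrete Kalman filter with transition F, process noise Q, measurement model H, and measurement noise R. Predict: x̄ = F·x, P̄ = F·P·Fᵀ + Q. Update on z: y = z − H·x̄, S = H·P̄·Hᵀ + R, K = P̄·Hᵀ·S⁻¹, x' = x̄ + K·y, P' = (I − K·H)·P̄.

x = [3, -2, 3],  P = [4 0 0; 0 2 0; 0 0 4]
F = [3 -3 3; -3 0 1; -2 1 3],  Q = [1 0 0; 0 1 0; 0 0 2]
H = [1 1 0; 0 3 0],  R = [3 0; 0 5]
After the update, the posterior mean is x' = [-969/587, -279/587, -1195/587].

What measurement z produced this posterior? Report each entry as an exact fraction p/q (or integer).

z = [-3, -1]

x̄ = F·x = [24, -6, 1]
P̄ = F·P·Fᵀ + Q = [91 -24 6; -24 41 36; 6 36 56]
S = H·P̄·Hᵀ + R = [87 51; 51 374]
K = P̄·Hᵀ·S⁻¹ = [1690/1761 -3227/9979; 5/1761 3278/9979; 200/587 2418/9979]
x' − x̄ = [-15057/587, 3243/587, -1782/587] = K·y
y = (KᵀK)⁻¹·Kᵀ·(x' − x̄) = [-21, 17]
z = y + H·x̄ = [-21, 17] + [18, -18] = [-3, -1]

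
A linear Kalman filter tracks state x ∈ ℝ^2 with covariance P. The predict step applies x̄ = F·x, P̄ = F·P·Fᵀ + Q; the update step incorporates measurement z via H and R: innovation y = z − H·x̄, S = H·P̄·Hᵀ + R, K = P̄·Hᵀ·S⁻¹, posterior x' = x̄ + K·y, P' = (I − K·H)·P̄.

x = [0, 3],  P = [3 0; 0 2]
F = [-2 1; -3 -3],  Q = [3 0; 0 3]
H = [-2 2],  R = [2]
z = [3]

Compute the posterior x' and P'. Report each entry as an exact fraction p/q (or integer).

x' = [114/83, 225/83]
P' = [1361/83 1356/83; 1356/83 1392/83]

x̄ = F·x = [3, -9]
P̄ = F·P·Fᵀ + Q = [17 12; 12 48]
y = z − H·x̄ = [27]
S = H·P̄·Hᵀ + R = [166]
K = P̄·Hᵀ·S⁻¹ = [-5/83; 36/83]
x' = x̄ + K·y = [114/83, 225/83]
P' = (I − K·H)·P̄ = [1361/83 1356/83; 1356/83 1392/83]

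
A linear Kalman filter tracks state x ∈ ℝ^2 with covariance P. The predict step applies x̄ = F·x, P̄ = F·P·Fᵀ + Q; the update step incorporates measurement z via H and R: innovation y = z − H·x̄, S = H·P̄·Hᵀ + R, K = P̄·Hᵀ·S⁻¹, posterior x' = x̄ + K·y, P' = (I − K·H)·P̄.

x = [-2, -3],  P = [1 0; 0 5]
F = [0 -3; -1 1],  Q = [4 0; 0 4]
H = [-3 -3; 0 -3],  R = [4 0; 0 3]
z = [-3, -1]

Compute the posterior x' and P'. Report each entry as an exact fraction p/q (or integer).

x' = [5853/7540, 495/1508]
P' = [5761/7540 -489/1508; -489/1508 485/1508]

x̄ = F·x = [9, -1]
P̄ = F·P·Fᵀ + Q = [49 -15; -15 10]
y = z − H·x̄ = [21, -4]
S = H·P̄·Hᵀ + R = [265 -45; -45 93]
K = P̄·Hᵀ·S⁻¹ = [-2487/7540 489/1508; 3/1508 -485/1508]
x' = x̄ + K·y = [5853/7540, 495/1508]
P' = (I − K·H)·P̄ = [5761/7540 -489/1508; -489/1508 485/1508]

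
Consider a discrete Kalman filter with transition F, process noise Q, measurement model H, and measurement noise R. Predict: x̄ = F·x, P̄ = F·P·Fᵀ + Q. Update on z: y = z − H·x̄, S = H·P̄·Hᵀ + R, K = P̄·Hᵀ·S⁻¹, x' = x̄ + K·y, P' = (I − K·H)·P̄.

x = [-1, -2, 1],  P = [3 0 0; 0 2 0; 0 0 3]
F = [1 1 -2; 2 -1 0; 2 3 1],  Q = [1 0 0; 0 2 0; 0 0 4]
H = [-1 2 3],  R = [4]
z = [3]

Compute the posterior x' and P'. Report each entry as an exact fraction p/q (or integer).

x' = [-2043/439, 874/439, -850/439]
P' = [7838/439 1388/439 1698/439; 1388/439 4908/439 -2748/439; 1698/439 -2748/439 2554/439]

x̄ = F·x = [-5, 0, -7]
P̄ = F·P·Fᵀ + Q = [18 4 6; 4 16 6; 6 6 37]
y = z − H·x̄ = [19]
S = H·P̄·Hᵀ + R = [439]
K = P̄·Hᵀ·S⁻¹ = [8/439; 46/439; 117/439]
x' = x̄ + K·y = [-2043/439, 874/439, -850/439]
P' = (I − K·H)·P̄ = [7838/439 1388/439 1698/439; 1388/439 4908/439 -2748/439; 1698/439 -2748/439 2554/439]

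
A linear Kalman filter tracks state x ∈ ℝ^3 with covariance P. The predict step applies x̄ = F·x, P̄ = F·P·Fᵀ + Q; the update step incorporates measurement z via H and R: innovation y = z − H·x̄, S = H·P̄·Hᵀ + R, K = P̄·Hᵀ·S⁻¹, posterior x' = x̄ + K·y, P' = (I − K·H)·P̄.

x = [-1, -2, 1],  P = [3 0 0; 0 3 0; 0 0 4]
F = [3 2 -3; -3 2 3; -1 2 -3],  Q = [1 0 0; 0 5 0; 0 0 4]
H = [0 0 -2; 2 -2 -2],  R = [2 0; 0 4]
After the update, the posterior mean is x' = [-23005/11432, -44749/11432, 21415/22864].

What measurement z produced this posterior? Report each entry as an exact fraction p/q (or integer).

z = [-2, 2]

x̄ = F·x = [-10, 2, -6]
P̄ = F·P·Fᵀ + Q = [76 -51 39; -51 80 -15; 39 -15 55]
S = H·P̄·Hᵀ + R = [222 4; 4 824]
K = P̄·Hᵀ·S⁻¹ = [-4061/11432 4923/22864; 1603/11432 -6453/22864; -11329/22864 -1/45728]
x' − x̄ = [91315/11432, -67613/11432, 158599/22864] = K·y
y = (KᵀK)⁻¹·Kᵀ·(x' − x̄) = [-14, 14]
z = y + H·x̄ = [-14, 14] + [12, -12] = [-2, 2]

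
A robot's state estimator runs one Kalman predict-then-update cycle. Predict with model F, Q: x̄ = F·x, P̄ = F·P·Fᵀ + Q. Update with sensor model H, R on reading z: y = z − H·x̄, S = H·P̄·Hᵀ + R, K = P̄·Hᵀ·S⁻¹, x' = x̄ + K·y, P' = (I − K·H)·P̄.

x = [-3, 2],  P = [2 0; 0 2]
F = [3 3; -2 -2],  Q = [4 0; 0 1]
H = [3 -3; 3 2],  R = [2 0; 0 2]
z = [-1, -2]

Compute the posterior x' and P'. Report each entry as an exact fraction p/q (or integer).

x̄ = F·x = [-3, 2]
P̄ = F·P·Fᵀ + Q = [40 -24; -24 17]
y = z − H·x̄ = [14, 3]
S = H·P̄·Hᵀ + R = [947 330; 330 142]
K = P̄·Hᵀ·S⁻¹ = [1752/12787 2412/12787; -2463/12787 2302/12787]
x' = x̄ + K·y = [-6597/12787, -2002/12787]
P' = (I − K·H)·P̄ = [1432/12787 264/12787; 264/12787 1906/12787]

x' = [-6597/12787, -2002/12787]
P' = [1432/12787 264/12787; 264/12787 1906/12787]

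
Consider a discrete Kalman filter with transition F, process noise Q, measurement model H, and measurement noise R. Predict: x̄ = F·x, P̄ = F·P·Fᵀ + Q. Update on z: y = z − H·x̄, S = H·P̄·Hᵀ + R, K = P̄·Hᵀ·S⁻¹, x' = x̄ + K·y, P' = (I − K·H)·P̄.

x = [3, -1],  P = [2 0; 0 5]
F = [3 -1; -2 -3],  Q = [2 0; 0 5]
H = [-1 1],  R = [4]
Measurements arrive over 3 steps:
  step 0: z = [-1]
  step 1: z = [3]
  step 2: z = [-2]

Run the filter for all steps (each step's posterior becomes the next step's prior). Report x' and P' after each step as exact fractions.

step 0: x̄ = F·x = [10, -3]
step 0: P̄ = F·P·Fᵀ + Q = [25 3; 3 58]
step 0: y = z − H·x̄ = [12]
step 0: S = H·P̄·Hᵀ + R = [81]
step 0: K = P̄·Hᵀ·S⁻¹ = [-22/81; 55/81]
step 0: x' = x̄ + K·y = [182/27, 139/27]
step 0: P' = (I − K·H)·P̄ = [1541/81 1453/81; 1453/81 1673/81]
step 1: x̄ = F·x = [407/27, -781/27]
step 1: P̄ = F·P·Fᵀ + Q = [6986/81 -14398/81; -14398/81 39062/81]
step 1: y = z − H·x̄ = [47]
step 1: S = H·P̄·Hᵀ + R = [928]
step 1: K = P̄·Hᵀ·S⁻¹ = [-33/116; 165/232]
step 1: x' = x̄ + K·y = [5335/3132, 28193/6264]
step 1: P' = (I − K·H)·P̄ = [26176/2349 23503/2349; 23503/2349 60371/4698]
step 2: x̄ = F·x = [3817/6264, -105919/6264]
step 2: P̄ = F·P·Fᵀ + Q = [258899/4698 -462041/4698; -462041/4698 1340309/4698]
step 2: y = z − H·x̄ = [419/27]
step 2: S = H·P̄·Hᵀ + R = [43829/81]
step 2: K = P̄·Hᵀ·S⁻¹ = [-12430/43829; 31075/43829]
step 2: x' = x̄ + K·y = [-38555561/10168328, -60058713/10168328]
step 2: P' = (I − K·H)·P̄ = [29456791/2542082 26573031/2542082; 26573031/2542082 33782431/2542082]

step 0: x' = [182/27, 139/27], P' = [1541/81 1453/81; 1453/81 1673/81]
step 1: x' = [5335/3132, 28193/6264], P' = [26176/2349 23503/2349; 23503/2349 60371/4698]
step 2: x' = [-38555561/10168328, -60058713/10168328], P' = [29456791/2542082 26573031/2542082; 26573031/2542082 33782431/2542082]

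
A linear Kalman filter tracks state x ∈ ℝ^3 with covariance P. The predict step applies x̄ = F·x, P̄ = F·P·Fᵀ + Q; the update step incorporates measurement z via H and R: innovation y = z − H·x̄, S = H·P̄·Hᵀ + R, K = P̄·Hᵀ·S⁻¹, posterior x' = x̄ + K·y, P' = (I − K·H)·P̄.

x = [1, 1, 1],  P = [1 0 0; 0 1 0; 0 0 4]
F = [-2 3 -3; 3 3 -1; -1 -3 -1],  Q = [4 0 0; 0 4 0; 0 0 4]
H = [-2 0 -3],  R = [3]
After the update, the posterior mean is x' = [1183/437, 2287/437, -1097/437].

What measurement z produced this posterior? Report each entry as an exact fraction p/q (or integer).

x̄ = F·x = [-2, 5, -5]
P̄ = F·P·Fᵀ + Q = [53 15 5; 15 26 -8; 5 -8 18]
S = H·P̄·Hᵀ + R = [437]
K = P̄·Hᵀ·S⁻¹ = [-121/437; -6/437; -64/437]
x' − x̄ = [2057/437, 102/437, 1088/437] = K·y
y = (KᵀK)⁻¹·Kᵀ·(x' − x̄) = [-17]
z = y + H·x̄ = [-17] + [19] = [2]

z = [2]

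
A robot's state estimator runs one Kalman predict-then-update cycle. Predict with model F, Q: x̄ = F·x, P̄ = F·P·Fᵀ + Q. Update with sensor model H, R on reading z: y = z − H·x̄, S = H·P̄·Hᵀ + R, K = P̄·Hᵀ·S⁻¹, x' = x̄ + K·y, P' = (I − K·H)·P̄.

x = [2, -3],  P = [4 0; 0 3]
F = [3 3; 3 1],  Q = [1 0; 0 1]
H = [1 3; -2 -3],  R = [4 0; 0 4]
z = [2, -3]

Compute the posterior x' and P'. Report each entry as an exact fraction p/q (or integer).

x̄ = F·x = [-3, 3]
P̄ = F·P·Fᵀ + Q = [64 45; 45 40]
y = z − H·x̄ = [-4, 0]
S = H·P̄·Hᵀ + R = [698 -893; -893 1160]
K = P̄·Hᵀ·S⁻¹ = [-4019/12231 -5867/12231; 430/1359 85/1359]
x' = x̄ + K·y = [-20617/12231, 2357/1359]
P' = (I − K·H)·P̄ = [39544/12231 -2060/1359; -2060/1359 140/151]

x' = [-20617/12231, 2357/1359]
P' = [39544/12231 -2060/1359; -2060/1359 140/151]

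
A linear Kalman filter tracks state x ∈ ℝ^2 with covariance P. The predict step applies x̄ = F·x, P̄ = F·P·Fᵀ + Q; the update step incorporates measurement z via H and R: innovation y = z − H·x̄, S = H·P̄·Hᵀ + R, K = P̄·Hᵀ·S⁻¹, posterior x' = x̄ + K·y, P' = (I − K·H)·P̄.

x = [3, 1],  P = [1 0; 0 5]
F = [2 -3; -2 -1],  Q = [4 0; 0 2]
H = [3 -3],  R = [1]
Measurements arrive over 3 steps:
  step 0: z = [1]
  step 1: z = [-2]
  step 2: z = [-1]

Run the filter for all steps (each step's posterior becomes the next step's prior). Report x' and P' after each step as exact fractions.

step 0: x̄ = F·x = [3, -7]
step 0: P̄ = F·P·Fᵀ + Q = [53 11; 11 11]
step 0: y = z − H·x̄ = [-29]
step 0: S = H·P̄·Hᵀ + R = [379]
step 0: K = P̄·Hᵀ·S⁻¹ = [126/379; 0]
step 0: x' = x̄ + K·y = [-2517/379, -7]
step 0: P' = (I − K·H)·P̄ = [4211/379 11; 11 11]
step 1: x̄ = F·x = [2925/379, 7687/379]
step 1: P̄ = F·P·Fᵀ + Q = [5853/379 12339/379; 12339/379 38447/379]
step 1: y = z − H·x̄ = [13528/379]
step 1: S = H·P̄·Hᵀ + R = [176977/379]
step 1: K = P̄·Hᵀ·S⁻¹ = [-19458/176977; -78324/176977]
step 1: x' = x̄ + K·y = [671319/176977, 793813/176977]
step 1: P' = (I − K·H)·P̄ = [1734123/176977 1740609/176977; 1740609/176977 1766717/176977]
step 2: x̄ = F·x = [-1038801/176977, -2136451/176977]
step 2: P̄ = F·P·Fᵀ + Q = [2657545/176977 5326095/176977; 5326095/176977 16019599/176977]
step 2: y = z − H·x̄ = [-3469927/176977]
step 2: S = H·P̄·Hᵀ + R = [72401563/176977]
step 2: K = P̄·Hᵀ·S⁻¹ = [-8005650/72401563; -32080512/72401563]
step 2: x' = x̄ + K·y = [-268011069/72401563, -245033857/72401563]
step 2: P' = (I − K·H)·P̄ = [725065855/72401563 727734405/72401563; 727734405/72401563 738427909/72401563]

step 0: x' = [-2517/379, -7], P' = [4211/379 11; 11 11]
step 1: x' = [671319/176977, 793813/176977], P' = [1734123/176977 1740609/176977; 1740609/176977 1766717/176977]
step 2: x' = [-268011069/72401563, -245033857/72401563], P' = [725065855/72401563 727734405/72401563; 727734405/72401563 738427909/72401563]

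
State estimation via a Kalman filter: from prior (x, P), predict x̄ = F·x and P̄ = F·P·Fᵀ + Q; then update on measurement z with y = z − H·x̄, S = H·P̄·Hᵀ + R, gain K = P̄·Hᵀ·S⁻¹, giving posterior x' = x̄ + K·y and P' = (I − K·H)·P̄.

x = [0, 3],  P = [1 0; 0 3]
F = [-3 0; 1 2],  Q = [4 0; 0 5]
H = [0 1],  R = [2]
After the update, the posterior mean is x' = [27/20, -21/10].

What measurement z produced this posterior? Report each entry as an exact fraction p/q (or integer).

x̄ = F·x = [0, 6]
P̄ = F·P·Fᵀ + Q = [13 -3; -3 18]
S = H·P̄·Hᵀ + R = [20]
K = P̄·Hᵀ·S⁻¹ = [-3/20; 9/10]
x' − x̄ = [27/20, -81/10] = K·y
y = (KᵀK)⁻¹·Kᵀ·(x' − x̄) = [-9]
z = y + H·x̄ = [-9] + [6] = [-3]

z = [-3]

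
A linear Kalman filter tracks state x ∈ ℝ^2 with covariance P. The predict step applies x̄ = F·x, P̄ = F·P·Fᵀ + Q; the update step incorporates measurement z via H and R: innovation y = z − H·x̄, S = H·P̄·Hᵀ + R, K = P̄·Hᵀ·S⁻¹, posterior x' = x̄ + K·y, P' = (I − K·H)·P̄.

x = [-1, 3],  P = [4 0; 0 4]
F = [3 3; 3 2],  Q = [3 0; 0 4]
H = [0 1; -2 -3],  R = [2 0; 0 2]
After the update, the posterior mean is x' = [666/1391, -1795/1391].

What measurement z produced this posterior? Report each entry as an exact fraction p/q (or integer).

z = [-1, 3]

x̄ = F·x = [6, 3]
P̄ = F·P·Fᵀ + Q = [75 60; 60 56]
S = H·P̄·Hᵀ + R = [58 -288; -288 1526]
K = P̄·Hᵀ·S⁻¹ = [-870/1391 -465/1391; 628/1391 -144/1391]
x' − x̄ = [-7680/1391, -5968/1391] = K·y
y = (KᵀK)⁻¹·Kᵀ·(x' − x̄) = [-4, 24]
z = y + H·x̄ = [-4, 24] + [3, -21] = [-1, 3]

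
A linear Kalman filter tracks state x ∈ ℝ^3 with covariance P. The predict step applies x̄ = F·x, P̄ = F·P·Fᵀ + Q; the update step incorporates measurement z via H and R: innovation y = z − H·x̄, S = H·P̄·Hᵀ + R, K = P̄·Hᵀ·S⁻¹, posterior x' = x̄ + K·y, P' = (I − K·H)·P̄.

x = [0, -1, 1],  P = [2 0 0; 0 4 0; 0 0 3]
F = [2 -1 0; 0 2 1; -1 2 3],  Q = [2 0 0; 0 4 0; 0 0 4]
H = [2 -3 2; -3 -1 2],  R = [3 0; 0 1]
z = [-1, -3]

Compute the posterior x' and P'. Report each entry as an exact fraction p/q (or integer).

x̄ = F·x = [1, -1, 1]
P̄ = F·P·Fᵀ + Q = [14 -8 -12; -8 23 25; -12 25 49]
y = z − H·x̄ = [-8, -3]
S = H·P̄·Hᵀ + R = [162 -51; -51 342]
K = P̄·Hᵀ·S⁻¹ = [2206/17601 -2656/17601; -1041/5867 2159/17601; 1739/17601 5869/17601]
x' = x̄ + K·y = [7921/17601, 302/5867, -13918/17601]
P' = (I − K·H)·P̄ = [30598/17601 71858/17601 80498/17601; 71858/17601 61803/5867 201571/17601; 80498/17601 201571/17601 224467/17601]

x' = [7921/17601, 302/5867, -13918/17601]
P' = [30598/17601 71858/17601 80498/17601; 71858/17601 61803/5867 201571/17601; 80498/17601 201571/17601 224467/17601]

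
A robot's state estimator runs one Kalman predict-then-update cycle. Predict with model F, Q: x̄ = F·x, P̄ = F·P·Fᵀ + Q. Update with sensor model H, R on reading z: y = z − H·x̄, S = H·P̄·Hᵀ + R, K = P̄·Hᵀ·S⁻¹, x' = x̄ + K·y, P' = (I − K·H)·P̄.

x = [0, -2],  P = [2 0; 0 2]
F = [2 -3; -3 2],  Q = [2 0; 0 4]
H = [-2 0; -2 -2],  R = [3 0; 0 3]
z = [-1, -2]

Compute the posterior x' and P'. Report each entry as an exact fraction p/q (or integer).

x̄ = F·x = [6, -4]
P̄ = F·P·Fᵀ + Q = [28 -24; -24 30]
y = z − H·x̄ = [11, 2]
S = H·P̄·Hᵀ + R = [115 16; 16 43]
K = P̄·Hᵀ·S⁻¹ = [-760/1563 -8/1563; 752/1563 -716/1563]
x' = x̄ + K·y = [334/521, 196/521]
P' = (I − K·H)·P̄ = [380/521 -376/521; -376/521 734/521]

x' = [334/521, 196/521]
P' = [380/521 -376/521; -376/521 734/521]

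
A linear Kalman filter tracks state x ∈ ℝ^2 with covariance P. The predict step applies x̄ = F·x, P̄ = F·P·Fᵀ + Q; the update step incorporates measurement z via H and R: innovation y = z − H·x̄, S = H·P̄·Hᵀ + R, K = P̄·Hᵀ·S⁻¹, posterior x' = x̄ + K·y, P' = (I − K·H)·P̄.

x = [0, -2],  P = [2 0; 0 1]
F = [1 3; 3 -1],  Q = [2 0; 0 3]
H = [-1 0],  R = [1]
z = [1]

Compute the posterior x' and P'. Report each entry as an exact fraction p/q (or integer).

x̄ = F·x = [-6, 2]
P̄ = F·P·Fᵀ + Q = [13 3; 3 22]
y = z − H·x̄ = [-5]
S = H·P̄·Hᵀ + R = [14]
K = P̄·Hᵀ·S⁻¹ = [-13/14; -3/14]
x' = x̄ + K·y = [-19/14, 43/14]
P' = (I − K·H)·P̄ = [13/14 3/14; 3/14 299/14]

x' = [-19/14, 43/14]
P' = [13/14 3/14; 3/14 299/14]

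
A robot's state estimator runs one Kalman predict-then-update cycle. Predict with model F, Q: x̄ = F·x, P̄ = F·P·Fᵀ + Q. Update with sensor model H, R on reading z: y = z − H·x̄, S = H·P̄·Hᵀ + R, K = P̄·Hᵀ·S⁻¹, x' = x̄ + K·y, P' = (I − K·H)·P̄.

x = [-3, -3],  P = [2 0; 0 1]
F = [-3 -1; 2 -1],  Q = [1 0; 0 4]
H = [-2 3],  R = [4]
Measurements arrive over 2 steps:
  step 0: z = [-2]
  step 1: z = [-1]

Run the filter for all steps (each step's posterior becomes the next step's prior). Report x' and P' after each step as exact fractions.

step 0: x' = [1733/333, 892/333], P' = [1331/333 790/333; 790/333 608/333]
step 1: x' = [-66/137, -70/137], P' = [214112/46991 124380/46991; 124380/46991 91416/46991]

step 0: x̄ = F·x = [12, -3]
step 0: P̄ = F·P·Fᵀ + Q = [20 -11; -11 13]
step 0: y = z − H·x̄ = [31]
step 0: S = H·P̄·Hᵀ + R = [333]
step 0: K = P̄·Hᵀ·S⁻¹ = [-73/333; 61/333]
step 0: x' = x̄ + K·y = [1733/333, 892/333]
step 0: P' = (I − K·H)·P̄ = [1331/333 790/333; 790/333 608/333]
step 1: x̄ = F·x = [-6091/333, 286/37]
step 1: P̄ = F·P·Fᵀ + Q = [17660/333 -732/37; -732/37 456/37]
step 1: y = z − H·x̄ = [-20237/333]
step 1: S = H·P̄·Hᵀ + R = [187964/333]
step 1: K = P̄·Hᵀ·S⁻¹ = [-13771/46991; 6372/46991]
step 1: x' = x̄ + K·y = [-66/137, -70/137]
step 1: P' = (I − K·H)·P̄ = [214112/46991 124380/46991; 124380/46991 91416/46991]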